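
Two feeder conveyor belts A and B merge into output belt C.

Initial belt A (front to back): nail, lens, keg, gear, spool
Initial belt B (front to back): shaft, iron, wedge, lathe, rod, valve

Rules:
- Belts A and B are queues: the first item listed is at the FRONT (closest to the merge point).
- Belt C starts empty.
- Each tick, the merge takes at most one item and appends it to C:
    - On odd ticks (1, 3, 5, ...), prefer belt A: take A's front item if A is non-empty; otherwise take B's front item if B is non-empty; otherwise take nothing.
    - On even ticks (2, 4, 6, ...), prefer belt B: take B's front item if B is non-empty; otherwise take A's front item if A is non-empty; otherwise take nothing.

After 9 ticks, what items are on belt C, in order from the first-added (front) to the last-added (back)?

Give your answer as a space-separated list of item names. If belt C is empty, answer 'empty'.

Answer: nail shaft lens iron keg wedge gear lathe spool

Derivation:
Tick 1: prefer A, take nail from A; A=[lens,keg,gear,spool] B=[shaft,iron,wedge,lathe,rod,valve] C=[nail]
Tick 2: prefer B, take shaft from B; A=[lens,keg,gear,spool] B=[iron,wedge,lathe,rod,valve] C=[nail,shaft]
Tick 3: prefer A, take lens from A; A=[keg,gear,spool] B=[iron,wedge,lathe,rod,valve] C=[nail,shaft,lens]
Tick 4: prefer B, take iron from B; A=[keg,gear,spool] B=[wedge,lathe,rod,valve] C=[nail,shaft,lens,iron]
Tick 5: prefer A, take keg from A; A=[gear,spool] B=[wedge,lathe,rod,valve] C=[nail,shaft,lens,iron,keg]
Tick 6: prefer B, take wedge from B; A=[gear,spool] B=[lathe,rod,valve] C=[nail,shaft,lens,iron,keg,wedge]
Tick 7: prefer A, take gear from A; A=[spool] B=[lathe,rod,valve] C=[nail,shaft,lens,iron,keg,wedge,gear]
Tick 8: prefer B, take lathe from B; A=[spool] B=[rod,valve] C=[nail,shaft,lens,iron,keg,wedge,gear,lathe]
Tick 9: prefer A, take spool from A; A=[-] B=[rod,valve] C=[nail,shaft,lens,iron,keg,wedge,gear,lathe,spool]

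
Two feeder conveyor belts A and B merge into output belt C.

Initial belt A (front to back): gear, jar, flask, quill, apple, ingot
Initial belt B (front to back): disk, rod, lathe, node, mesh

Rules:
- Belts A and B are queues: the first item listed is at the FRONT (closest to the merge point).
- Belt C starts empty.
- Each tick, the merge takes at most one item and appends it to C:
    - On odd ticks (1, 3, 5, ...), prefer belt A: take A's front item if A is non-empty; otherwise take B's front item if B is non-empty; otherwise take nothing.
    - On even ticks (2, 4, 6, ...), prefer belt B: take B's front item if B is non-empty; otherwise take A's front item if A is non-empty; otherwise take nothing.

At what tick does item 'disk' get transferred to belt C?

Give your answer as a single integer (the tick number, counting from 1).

Answer: 2

Derivation:
Tick 1: prefer A, take gear from A; A=[jar,flask,quill,apple,ingot] B=[disk,rod,lathe,node,mesh] C=[gear]
Tick 2: prefer B, take disk from B; A=[jar,flask,quill,apple,ingot] B=[rod,lathe,node,mesh] C=[gear,disk]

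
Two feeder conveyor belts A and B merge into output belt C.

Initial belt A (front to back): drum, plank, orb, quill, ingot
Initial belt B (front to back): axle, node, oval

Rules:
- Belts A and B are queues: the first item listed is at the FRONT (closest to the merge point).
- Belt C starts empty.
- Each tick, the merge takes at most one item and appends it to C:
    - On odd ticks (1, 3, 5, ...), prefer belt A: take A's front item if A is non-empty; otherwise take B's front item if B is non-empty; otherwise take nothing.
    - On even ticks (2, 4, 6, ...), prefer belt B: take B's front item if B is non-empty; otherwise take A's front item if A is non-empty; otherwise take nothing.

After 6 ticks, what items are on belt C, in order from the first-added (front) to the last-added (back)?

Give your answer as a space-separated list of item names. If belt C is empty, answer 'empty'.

Answer: drum axle plank node orb oval

Derivation:
Tick 1: prefer A, take drum from A; A=[plank,orb,quill,ingot] B=[axle,node,oval] C=[drum]
Tick 2: prefer B, take axle from B; A=[plank,orb,quill,ingot] B=[node,oval] C=[drum,axle]
Tick 3: prefer A, take plank from A; A=[orb,quill,ingot] B=[node,oval] C=[drum,axle,plank]
Tick 4: prefer B, take node from B; A=[orb,quill,ingot] B=[oval] C=[drum,axle,plank,node]
Tick 5: prefer A, take orb from A; A=[quill,ingot] B=[oval] C=[drum,axle,plank,node,orb]
Tick 6: prefer B, take oval from B; A=[quill,ingot] B=[-] C=[drum,axle,plank,node,orb,oval]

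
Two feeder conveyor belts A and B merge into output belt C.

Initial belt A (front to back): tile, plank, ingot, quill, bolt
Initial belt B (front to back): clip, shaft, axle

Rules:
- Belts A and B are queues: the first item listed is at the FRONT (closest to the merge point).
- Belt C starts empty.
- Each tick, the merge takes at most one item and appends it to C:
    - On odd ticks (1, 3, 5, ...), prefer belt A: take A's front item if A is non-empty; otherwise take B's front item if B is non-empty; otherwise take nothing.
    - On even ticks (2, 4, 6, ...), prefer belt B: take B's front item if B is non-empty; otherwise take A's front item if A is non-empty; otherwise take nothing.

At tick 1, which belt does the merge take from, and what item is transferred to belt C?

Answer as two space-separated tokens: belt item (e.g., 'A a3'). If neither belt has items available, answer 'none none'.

Tick 1: prefer A, take tile from A; A=[plank,ingot,quill,bolt] B=[clip,shaft,axle] C=[tile]

Answer: A tile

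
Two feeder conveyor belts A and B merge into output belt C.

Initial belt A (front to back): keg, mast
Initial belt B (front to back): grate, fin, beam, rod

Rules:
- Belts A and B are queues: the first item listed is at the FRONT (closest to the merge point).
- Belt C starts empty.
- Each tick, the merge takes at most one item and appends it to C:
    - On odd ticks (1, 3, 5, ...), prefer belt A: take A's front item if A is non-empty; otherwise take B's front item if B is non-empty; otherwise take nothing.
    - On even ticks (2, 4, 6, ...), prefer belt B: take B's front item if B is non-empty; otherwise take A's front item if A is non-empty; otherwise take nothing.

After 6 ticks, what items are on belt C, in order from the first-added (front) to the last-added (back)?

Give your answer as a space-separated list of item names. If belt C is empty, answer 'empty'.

Answer: keg grate mast fin beam rod

Derivation:
Tick 1: prefer A, take keg from A; A=[mast] B=[grate,fin,beam,rod] C=[keg]
Tick 2: prefer B, take grate from B; A=[mast] B=[fin,beam,rod] C=[keg,grate]
Tick 3: prefer A, take mast from A; A=[-] B=[fin,beam,rod] C=[keg,grate,mast]
Tick 4: prefer B, take fin from B; A=[-] B=[beam,rod] C=[keg,grate,mast,fin]
Tick 5: prefer A, take beam from B; A=[-] B=[rod] C=[keg,grate,mast,fin,beam]
Tick 6: prefer B, take rod from B; A=[-] B=[-] C=[keg,grate,mast,fin,beam,rod]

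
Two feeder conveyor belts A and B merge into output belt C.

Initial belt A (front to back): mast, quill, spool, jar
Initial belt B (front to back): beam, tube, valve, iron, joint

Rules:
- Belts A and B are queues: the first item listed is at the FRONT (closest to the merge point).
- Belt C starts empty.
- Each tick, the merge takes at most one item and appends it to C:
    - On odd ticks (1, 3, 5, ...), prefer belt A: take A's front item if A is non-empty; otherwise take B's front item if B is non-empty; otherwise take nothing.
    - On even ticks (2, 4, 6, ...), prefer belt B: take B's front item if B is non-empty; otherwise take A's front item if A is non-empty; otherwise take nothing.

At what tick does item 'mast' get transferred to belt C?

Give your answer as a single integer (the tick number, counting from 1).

Answer: 1

Derivation:
Tick 1: prefer A, take mast from A; A=[quill,spool,jar] B=[beam,tube,valve,iron,joint] C=[mast]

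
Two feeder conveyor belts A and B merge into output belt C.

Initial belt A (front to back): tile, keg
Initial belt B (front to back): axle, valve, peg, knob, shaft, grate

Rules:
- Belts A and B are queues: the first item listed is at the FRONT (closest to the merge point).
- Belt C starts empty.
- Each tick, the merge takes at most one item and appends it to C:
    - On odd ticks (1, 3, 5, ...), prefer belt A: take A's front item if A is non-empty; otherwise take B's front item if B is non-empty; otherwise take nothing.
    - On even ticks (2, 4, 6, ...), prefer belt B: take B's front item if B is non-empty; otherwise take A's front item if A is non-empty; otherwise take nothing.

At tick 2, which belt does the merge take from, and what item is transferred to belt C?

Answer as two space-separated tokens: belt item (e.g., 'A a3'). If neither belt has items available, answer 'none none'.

Answer: B axle

Derivation:
Tick 1: prefer A, take tile from A; A=[keg] B=[axle,valve,peg,knob,shaft,grate] C=[tile]
Tick 2: prefer B, take axle from B; A=[keg] B=[valve,peg,knob,shaft,grate] C=[tile,axle]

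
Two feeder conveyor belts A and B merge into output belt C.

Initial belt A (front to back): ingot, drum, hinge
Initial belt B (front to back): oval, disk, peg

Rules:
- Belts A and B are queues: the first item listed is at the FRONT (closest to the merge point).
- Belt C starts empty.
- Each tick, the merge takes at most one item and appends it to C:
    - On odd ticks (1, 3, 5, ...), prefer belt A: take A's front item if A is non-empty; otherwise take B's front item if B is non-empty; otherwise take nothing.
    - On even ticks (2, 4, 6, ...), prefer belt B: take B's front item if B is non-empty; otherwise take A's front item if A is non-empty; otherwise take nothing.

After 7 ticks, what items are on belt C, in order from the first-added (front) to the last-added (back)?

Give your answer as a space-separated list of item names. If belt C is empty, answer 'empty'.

Tick 1: prefer A, take ingot from A; A=[drum,hinge] B=[oval,disk,peg] C=[ingot]
Tick 2: prefer B, take oval from B; A=[drum,hinge] B=[disk,peg] C=[ingot,oval]
Tick 3: prefer A, take drum from A; A=[hinge] B=[disk,peg] C=[ingot,oval,drum]
Tick 4: prefer B, take disk from B; A=[hinge] B=[peg] C=[ingot,oval,drum,disk]
Tick 5: prefer A, take hinge from A; A=[-] B=[peg] C=[ingot,oval,drum,disk,hinge]
Tick 6: prefer B, take peg from B; A=[-] B=[-] C=[ingot,oval,drum,disk,hinge,peg]
Tick 7: prefer A, both empty, nothing taken; A=[-] B=[-] C=[ingot,oval,drum,disk,hinge,peg]

Answer: ingot oval drum disk hinge peg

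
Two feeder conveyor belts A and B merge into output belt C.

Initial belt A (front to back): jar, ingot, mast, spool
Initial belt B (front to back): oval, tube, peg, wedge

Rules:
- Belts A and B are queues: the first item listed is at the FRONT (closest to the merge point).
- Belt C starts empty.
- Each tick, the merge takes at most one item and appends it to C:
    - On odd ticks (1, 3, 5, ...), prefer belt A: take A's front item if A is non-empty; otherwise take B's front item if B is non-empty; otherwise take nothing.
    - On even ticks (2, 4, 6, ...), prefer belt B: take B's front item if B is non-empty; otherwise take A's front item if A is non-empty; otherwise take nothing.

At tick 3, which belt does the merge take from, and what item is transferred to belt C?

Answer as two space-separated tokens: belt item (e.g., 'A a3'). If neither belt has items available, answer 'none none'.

Tick 1: prefer A, take jar from A; A=[ingot,mast,spool] B=[oval,tube,peg,wedge] C=[jar]
Tick 2: prefer B, take oval from B; A=[ingot,mast,spool] B=[tube,peg,wedge] C=[jar,oval]
Tick 3: prefer A, take ingot from A; A=[mast,spool] B=[tube,peg,wedge] C=[jar,oval,ingot]

Answer: A ingot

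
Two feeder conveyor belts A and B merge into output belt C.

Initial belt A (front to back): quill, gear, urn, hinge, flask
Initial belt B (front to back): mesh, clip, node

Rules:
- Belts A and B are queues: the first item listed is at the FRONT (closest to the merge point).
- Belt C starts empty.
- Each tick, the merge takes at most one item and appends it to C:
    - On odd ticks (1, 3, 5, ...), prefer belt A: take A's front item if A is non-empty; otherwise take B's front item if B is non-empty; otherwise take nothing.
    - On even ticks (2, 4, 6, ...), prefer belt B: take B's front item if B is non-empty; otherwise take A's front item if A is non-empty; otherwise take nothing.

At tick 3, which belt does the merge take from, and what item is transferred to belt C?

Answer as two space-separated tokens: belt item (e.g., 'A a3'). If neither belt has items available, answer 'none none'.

Tick 1: prefer A, take quill from A; A=[gear,urn,hinge,flask] B=[mesh,clip,node] C=[quill]
Tick 2: prefer B, take mesh from B; A=[gear,urn,hinge,flask] B=[clip,node] C=[quill,mesh]
Tick 3: prefer A, take gear from A; A=[urn,hinge,flask] B=[clip,node] C=[quill,mesh,gear]

Answer: A gear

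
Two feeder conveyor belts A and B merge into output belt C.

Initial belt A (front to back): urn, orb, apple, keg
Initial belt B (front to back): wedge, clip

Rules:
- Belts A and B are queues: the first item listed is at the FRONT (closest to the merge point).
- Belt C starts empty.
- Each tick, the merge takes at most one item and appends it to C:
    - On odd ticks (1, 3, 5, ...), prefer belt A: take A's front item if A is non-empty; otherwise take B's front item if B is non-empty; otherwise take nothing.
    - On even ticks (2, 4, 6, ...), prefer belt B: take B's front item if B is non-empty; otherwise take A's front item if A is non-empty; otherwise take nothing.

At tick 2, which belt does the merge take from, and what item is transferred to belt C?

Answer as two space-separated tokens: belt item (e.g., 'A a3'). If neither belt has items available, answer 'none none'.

Tick 1: prefer A, take urn from A; A=[orb,apple,keg] B=[wedge,clip] C=[urn]
Tick 2: prefer B, take wedge from B; A=[orb,apple,keg] B=[clip] C=[urn,wedge]

Answer: B wedge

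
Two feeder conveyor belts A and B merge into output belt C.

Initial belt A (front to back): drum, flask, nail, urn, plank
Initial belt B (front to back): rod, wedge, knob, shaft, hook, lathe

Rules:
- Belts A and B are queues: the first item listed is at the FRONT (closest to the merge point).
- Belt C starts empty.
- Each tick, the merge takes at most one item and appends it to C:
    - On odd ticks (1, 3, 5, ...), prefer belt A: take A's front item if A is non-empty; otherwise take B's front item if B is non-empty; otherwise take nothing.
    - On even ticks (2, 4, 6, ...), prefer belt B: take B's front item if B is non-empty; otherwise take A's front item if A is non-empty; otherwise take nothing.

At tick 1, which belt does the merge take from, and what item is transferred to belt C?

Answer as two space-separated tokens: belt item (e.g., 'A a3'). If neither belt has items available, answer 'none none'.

Answer: A drum

Derivation:
Tick 1: prefer A, take drum from A; A=[flask,nail,urn,plank] B=[rod,wedge,knob,shaft,hook,lathe] C=[drum]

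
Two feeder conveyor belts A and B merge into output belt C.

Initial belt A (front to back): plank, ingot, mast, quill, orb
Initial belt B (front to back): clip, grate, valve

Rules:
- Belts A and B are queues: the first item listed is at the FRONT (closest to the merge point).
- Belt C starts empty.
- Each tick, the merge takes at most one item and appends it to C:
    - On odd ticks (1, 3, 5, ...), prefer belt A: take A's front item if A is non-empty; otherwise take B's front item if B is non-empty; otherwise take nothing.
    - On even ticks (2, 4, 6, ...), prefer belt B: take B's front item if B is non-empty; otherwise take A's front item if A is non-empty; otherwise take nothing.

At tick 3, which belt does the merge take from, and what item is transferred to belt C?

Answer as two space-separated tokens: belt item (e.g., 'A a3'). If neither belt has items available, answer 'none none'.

Answer: A ingot

Derivation:
Tick 1: prefer A, take plank from A; A=[ingot,mast,quill,orb] B=[clip,grate,valve] C=[plank]
Tick 2: prefer B, take clip from B; A=[ingot,mast,quill,orb] B=[grate,valve] C=[plank,clip]
Tick 3: prefer A, take ingot from A; A=[mast,quill,orb] B=[grate,valve] C=[plank,clip,ingot]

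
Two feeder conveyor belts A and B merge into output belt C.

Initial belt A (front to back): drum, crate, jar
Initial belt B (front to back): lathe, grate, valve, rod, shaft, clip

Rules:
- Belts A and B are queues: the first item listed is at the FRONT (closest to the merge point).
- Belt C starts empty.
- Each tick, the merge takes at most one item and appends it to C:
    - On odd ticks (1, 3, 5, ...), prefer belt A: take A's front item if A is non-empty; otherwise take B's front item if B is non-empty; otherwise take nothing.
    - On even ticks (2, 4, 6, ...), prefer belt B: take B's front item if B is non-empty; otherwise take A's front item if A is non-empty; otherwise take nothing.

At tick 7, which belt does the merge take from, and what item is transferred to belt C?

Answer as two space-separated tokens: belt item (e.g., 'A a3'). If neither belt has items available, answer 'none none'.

Answer: B rod

Derivation:
Tick 1: prefer A, take drum from A; A=[crate,jar] B=[lathe,grate,valve,rod,shaft,clip] C=[drum]
Tick 2: prefer B, take lathe from B; A=[crate,jar] B=[grate,valve,rod,shaft,clip] C=[drum,lathe]
Tick 3: prefer A, take crate from A; A=[jar] B=[grate,valve,rod,shaft,clip] C=[drum,lathe,crate]
Tick 4: prefer B, take grate from B; A=[jar] B=[valve,rod,shaft,clip] C=[drum,lathe,crate,grate]
Tick 5: prefer A, take jar from A; A=[-] B=[valve,rod,shaft,clip] C=[drum,lathe,crate,grate,jar]
Tick 6: prefer B, take valve from B; A=[-] B=[rod,shaft,clip] C=[drum,lathe,crate,grate,jar,valve]
Tick 7: prefer A, take rod from B; A=[-] B=[shaft,clip] C=[drum,lathe,crate,grate,jar,valve,rod]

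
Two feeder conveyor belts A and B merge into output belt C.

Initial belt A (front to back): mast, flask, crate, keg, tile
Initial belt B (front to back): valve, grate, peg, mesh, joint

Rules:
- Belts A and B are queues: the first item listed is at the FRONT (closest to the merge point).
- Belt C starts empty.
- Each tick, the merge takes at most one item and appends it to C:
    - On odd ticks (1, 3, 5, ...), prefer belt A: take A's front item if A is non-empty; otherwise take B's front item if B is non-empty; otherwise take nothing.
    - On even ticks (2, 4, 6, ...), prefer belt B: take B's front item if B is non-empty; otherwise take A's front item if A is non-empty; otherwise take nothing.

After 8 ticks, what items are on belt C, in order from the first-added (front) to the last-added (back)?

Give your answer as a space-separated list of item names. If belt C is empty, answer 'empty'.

Answer: mast valve flask grate crate peg keg mesh

Derivation:
Tick 1: prefer A, take mast from A; A=[flask,crate,keg,tile] B=[valve,grate,peg,mesh,joint] C=[mast]
Tick 2: prefer B, take valve from B; A=[flask,crate,keg,tile] B=[grate,peg,mesh,joint] C=[mast,valve]
Tick 3: prefer A, take flask from A; A=[crate,keg,tile] B=[grate,peg,mesh,joint] C=[mast,valve,flask]
Tick 4: prefer B, take grate from B; A=[crate,keg,tile] B=[peg,mesh,joint] C=[mast,valve,flask,grate]
Tick 5: prefer A, take crate from A; A=[keg,tile] B=[peg,mesh,joint] C=[mast,valve,flask,grate,crate]
Tick 6: prefer B, take peg from B; A=[keg,tile] B=[mesh,joint] C=[mast,valve,flask,grate,crate,peg]
Tick 7: prefer A, take keg from A; A=[tile] B=[mesh,joint] C=[mast,valve,flask,grate,crate,peg,keg]
Tick 8: prefer B, take mesh from B; A=[tile] B=[joint] C=[mast,valve,flask,grate,crate,peg,keg,mesh]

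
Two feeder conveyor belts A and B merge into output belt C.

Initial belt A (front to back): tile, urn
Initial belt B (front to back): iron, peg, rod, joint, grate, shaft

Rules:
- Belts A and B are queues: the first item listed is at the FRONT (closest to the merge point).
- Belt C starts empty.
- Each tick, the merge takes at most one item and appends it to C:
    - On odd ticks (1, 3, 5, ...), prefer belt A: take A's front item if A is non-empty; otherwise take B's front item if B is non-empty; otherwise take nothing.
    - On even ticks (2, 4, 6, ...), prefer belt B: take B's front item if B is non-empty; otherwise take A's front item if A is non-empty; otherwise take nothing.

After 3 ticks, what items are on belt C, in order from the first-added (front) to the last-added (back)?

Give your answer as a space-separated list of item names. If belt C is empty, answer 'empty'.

Tick 1: prefer A, take tile from A; A=[urn] B=[iron,peg,rod,joint,grate,shaft] C=[tile]
Tick 2: prefer B, take iron from B; A=[urn] B=[peg,rod,joint,grate,shaft] C=[tile,iron]
Tick 3: prefer A, take urn from A; A=[-] B=[peg,rod,joint,grate,shaft] C=[tile,iron,urn]

Answer: tile iron urn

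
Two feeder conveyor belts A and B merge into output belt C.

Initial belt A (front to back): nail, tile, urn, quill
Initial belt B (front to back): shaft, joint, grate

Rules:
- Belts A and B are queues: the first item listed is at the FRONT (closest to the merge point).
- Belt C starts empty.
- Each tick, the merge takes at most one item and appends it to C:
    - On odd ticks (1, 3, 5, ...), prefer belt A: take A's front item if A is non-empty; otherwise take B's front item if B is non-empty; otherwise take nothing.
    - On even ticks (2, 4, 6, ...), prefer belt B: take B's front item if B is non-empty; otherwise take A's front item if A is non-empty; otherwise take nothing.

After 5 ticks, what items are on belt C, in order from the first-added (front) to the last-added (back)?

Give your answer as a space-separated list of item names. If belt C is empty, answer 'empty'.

Tick 1: prefer A, take nail from A; A=[tile,urn,quill] B=[shaft,joint,grate] C=[nail]
Tick 2: prefer B, take shaft from B; A=[tile,urn,quill] B=[joint,grate] C=[nail,shaft]
Tick 3: prefer A, take tile from A; A=[urn,quill] B=[joint,grate] C=[nail,shaft,tile]
Tick 4: prefer B, take joint from B; A=[urn,quill] B=[grate] C=[nail,shaft,tile,joint]
Tick 5: prefer A, take urn from A; A=[quill] B=[grate] C=[nail,shaft,tile,joint,urn]

Answer: nail shaft tile joint urn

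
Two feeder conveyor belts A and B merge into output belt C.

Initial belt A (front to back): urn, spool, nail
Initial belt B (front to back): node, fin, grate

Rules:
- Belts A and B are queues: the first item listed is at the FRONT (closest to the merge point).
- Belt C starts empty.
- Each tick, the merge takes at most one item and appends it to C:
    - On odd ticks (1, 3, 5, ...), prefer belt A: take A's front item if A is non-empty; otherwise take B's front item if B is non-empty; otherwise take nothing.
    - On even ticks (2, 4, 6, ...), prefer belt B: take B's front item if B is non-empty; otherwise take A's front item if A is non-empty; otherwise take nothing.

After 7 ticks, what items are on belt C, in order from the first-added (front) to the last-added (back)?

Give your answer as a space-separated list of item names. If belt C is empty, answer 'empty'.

Tick 1: prefer A, take urn from A; A=[spool,nail] B=[node,fin,grate] C=[urn]
Tick 2: prefer B, take node from B; A=[spool,nail] B=[fin,grate] C=[urn,node]
Tick 3: prefer A, take spool from A; A=[nail] B=[fin,grate] C=[urn,node,spool]
Tick 4: prefer B, take fin from B; A=[nail] B=[grate] C=[urn,node,spool,fin]
Tick 5: prefer A, take nail from A; A=[-] B=[grate] C=[urn,node,spool,fin,nail]
Tick 6: prefer B, take grate from B; A=[-] B=[-] C=[urn,node,spool,fin,nail,grate]
Tick 7: prefer A, both empty, nothing taken; A=[-] B=[-] C=[urn,node,spool,fin,nail,grate]

Answer: urn node spool fin nail grate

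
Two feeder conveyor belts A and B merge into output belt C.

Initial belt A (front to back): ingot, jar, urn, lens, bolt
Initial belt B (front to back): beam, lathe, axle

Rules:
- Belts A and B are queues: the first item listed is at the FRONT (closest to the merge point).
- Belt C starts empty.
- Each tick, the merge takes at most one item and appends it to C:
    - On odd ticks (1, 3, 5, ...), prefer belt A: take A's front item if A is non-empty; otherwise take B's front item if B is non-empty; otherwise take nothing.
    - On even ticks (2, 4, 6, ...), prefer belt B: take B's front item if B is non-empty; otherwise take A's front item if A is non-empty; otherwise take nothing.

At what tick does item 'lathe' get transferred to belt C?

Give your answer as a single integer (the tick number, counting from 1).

Answer: 4

Derivation:
Tick 1: prefer A, take ingot from A; A=[jar,urn,lens,bolt] B=[beam,lathe,axle] C=[ingot]
Tick 2: prefer B, take beam from B; A=[jar,urn,lens,bolt] B=[lathe,axle] C=[ingot,beam]
Tick 3: prefer A, take jar from A; A=[urn,lens,bolt] B=[lathe,axle] C=[ingot,beam,jar]
Tick 4: prefer B, take lathe from B; A=[urn,lens,bolt] B=[axle] C=[ingot,beam,jar,lathe]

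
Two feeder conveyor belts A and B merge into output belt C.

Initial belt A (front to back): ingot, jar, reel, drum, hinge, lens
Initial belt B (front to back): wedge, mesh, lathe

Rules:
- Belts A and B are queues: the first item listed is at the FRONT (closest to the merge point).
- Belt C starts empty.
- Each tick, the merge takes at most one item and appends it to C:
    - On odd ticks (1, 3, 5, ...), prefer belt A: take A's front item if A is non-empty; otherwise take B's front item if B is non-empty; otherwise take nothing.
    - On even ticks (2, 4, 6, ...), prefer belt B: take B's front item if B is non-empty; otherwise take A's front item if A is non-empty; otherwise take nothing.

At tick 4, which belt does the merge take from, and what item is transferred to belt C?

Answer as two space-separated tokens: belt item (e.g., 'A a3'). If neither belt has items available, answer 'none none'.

Answer: B mesh

Derivation:
Tick 1: prefer A, take ingot from A; A=[jar,reel,drum,hinge,lens] B=[wedge,mesh,lathe] C=[ingot]
Tick 2: prefer B, take wedge from B; A=[jar,reel,drum,hinge,lens] B=[mesh,lathe] C=[ingot,wedge]
Tick 3: prefer A, take jar from A; A=[reel,drum,hinge,lens] B=[mesh,lathe] C=[ingot,wedge,jar]
Tick 4: prefer B, take mesh from B; A=[reel,drum,hinge,lens] B=[lathe] C=[ingot,wedge,jar,mesh]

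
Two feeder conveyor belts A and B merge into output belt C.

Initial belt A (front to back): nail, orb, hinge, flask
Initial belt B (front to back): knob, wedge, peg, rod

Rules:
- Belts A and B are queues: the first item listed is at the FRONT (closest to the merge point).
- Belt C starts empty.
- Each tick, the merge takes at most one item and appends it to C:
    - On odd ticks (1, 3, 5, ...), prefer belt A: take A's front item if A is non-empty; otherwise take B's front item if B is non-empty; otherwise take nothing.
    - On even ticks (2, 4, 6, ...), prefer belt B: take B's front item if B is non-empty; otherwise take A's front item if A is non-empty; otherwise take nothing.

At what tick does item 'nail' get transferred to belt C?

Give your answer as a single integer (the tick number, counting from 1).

Answer: 1

Derivation:
Tick 1: prefer A, take nail from A; A=[orb,hinge,flask] B=[knob,wedge,peg,rod] C=[nail]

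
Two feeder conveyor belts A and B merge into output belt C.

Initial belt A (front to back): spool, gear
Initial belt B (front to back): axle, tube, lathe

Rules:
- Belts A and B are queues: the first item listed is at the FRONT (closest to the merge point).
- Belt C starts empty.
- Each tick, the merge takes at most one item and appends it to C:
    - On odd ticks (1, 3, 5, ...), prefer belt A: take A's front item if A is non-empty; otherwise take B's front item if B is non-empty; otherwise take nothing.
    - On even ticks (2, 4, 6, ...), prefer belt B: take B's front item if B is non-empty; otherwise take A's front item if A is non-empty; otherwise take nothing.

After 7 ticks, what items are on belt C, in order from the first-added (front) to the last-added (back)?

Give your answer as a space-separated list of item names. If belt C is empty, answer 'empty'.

Answer: spool axle gear tube lathe

Derivation:
Tick 1: prefer A, take spool from A; A=[gear] B=[axle,tube,lathe] C=[spool]
Tick 2: prefer B, take axle from B; A=[gear] B=[tube,lathe] C=[spool,axle]
Tick 3: prefer A, take gear from A; A=[-] B=[tube,lathe] C=[spool,axle,gear]
Tick 4: prefer B, take tube from B; A=[-] B=[lathe] C=[spool,axle,gear,tube]
Tick 5: prefer A, take lathe from B; A=[-] B=[-] C=[spool,axle,gear,tube,lathe]
Tick 6: prefer B, both empty, nothing taken; A=[-] B=[-] C=[spool,axle,gear,tube,lathe]
Tick 7: prefer A, both empty, nothing taken; A=[-] B=[-] C=[spool,axle,gear,tube,lathe]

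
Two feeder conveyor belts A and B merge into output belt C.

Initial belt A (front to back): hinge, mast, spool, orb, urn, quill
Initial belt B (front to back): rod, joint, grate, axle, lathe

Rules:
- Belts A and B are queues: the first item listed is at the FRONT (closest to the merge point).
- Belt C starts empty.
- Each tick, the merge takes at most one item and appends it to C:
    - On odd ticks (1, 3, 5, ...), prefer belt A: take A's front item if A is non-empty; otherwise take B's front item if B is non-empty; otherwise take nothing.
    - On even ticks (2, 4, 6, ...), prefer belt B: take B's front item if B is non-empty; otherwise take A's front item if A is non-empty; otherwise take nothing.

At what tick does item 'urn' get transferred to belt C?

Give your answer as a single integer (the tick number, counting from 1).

Tick 1: prefer A, take hinge from A; A=[mast,spool,orb,urn,quill] B=[rod,joint,grate,axle,lathe] C=[hinge]
Tick 2: prefer B, take rod from B; A=[mast,spool,orb,urn,quill] B=[joint,grate,axle,lathe] C=[hinge,rod]
Tick 3: prefer A, take mast from A; A=[spool,orb,urn,quill] B=[joint,grate,axle,lathe] C=[hinge,rod,mast]
Tick 4: prefer B, take joint from B; A=[spool,orb,urn,quill] B=[grate,axle,lathe] C=[hinge,rod,mast,joint]
Tick 5: prefer A, take spool from A; A=[orb,urn,quill] B=[grate,axle,lathe] C=[hinge,rod,mast,joint,spool]
Tick 6: prefer B, take grate from B; A=[orb,urn,quill] B=[axle,lathe] C=[hinge,rod,mast,joint,spool,grate]
Tick 7: prefer A, take orb from A; A=[urn,quill] B=[axle,lathe] C=[hinge,rod,mast,joint,spool,grate,orb]
Tick 8: prefer B, take axle from B; A=[urn,quill] B=[lathe] C=[hinge,rod,mast,joint,spool,grate,orb,axle]
Tick 9: prefer A, take urn from A; A=[quill] B=[lathe] C=[hinge,rod,mast,joint,spool,grate,orb,axle,urn]

Answer: 9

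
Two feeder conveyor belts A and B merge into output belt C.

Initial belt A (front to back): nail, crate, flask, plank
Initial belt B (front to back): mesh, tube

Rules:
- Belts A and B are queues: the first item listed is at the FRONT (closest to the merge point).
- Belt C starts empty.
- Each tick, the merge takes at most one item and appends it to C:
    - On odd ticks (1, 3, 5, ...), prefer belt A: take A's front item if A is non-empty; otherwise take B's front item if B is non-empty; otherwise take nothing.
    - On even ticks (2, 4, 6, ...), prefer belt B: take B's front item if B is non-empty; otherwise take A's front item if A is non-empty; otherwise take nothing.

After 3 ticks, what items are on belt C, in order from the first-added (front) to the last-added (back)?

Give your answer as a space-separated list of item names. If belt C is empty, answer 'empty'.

Tick 1: prefer A, take nail from A; A=[crate,flask,plank] B=[mesh,tube] C=[nail]
Tick 2: prefer B, take mesh from B; A=[crate,flask,plank] B=[tube] C=[nail,mesh]
Tick 3: prefer A, take crate from A; A=[flask,plank] B=[tube] C=[nail,mesh,crate]

Answer: nail mesh crate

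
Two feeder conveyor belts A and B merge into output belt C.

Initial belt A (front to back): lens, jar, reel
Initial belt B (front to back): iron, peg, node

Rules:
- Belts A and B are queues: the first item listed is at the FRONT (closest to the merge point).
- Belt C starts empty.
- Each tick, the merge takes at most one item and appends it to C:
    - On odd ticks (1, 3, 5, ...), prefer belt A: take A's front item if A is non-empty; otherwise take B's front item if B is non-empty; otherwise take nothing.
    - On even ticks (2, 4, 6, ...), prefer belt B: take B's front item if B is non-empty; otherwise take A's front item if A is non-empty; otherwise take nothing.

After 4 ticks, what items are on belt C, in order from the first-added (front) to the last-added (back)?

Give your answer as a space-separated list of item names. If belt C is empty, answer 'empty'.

Tick 1: prefer A, take lens from A; A=[jar,reel] B=[iron,peg,node] C=[lens]
Tick 2: prefer B, take iron from B; A=[jar,reel] B=[peg,node] C=[lens,iron]
Tick 3: prefer A, take jar from A; A=[reel] B=[peg,node] C=[lens,iron,jar]
Tick 4: prefer B, take peg from B; A=[reel] B=[node] C=[lens,iron,jar,peg]

Answer: lens iron jar peg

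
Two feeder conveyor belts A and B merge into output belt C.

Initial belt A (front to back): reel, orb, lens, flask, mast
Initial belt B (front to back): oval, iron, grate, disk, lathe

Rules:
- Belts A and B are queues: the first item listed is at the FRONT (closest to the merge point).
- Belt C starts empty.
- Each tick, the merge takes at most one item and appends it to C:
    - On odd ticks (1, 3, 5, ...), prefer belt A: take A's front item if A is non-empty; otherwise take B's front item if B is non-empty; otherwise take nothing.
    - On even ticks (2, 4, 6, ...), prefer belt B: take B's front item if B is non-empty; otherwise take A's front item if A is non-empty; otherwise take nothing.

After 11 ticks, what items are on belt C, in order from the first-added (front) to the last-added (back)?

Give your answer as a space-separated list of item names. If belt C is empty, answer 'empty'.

Answer: reel oval orb iron lens grate flask disk mast lathe

Derivation:
Tick 1: prefer A, take reel from A; A=[orb,lens,flask,mast] B=[oval,iron,grate,disk,lathe] C=[reel]
Tick 2: prefer B, take oval from B; A=[orb,lens,flask,mast] B=[iron,grate,disk,lathe] C=[reel,oval]
Tick 3: prefer A, take orb from A; A=[lens,flask,mast] B=[iron,grate,disk,lathe] C=[reel,oval,orb]
Tick 4: prefer B, take iron from B; A=[lens,flask,mast] B=[grate,disk,lathe] C=[reel,oval,orb,iron]
Tick 5: prefer A, take lens from A; A=[flask,mast] B=[grate,disk,lathe] C=[reel,oval,orb,iron,lens]
Tick 6: prefer B, take grate from B; A=[flask,mast] B=[disk,lathe] C=[reel,oval,orb,iron,lens,grate]
Tick 7: prefer A, take flask from A; A=[mast] B=[disk,lathe] C=[reel,oval,orb,iron,lens,grate,flask]
Tick 8: prefer B, take disk from B; A=[mast] B=[lathe] C=[reel,oval,orb,iron,lens,grate,flask,disk]
Tick 9: prefer A, take mast from A; A=[-] B=[lathe] C=[reel,oval,orb,iron,lens,grate,flask,disk,mast]
Tick 10: prefer B, take lathe from B; A=[-] B=[-] C=[reel,oval,orb,iron,lens,grate,flask,disk,mast,lathe]
Tick 11: prefer A, both empty, nothing taken; A=[-] B=[-] C=[reel,oval,orb,iron,lens,grate,flask,disk,mast,lathe]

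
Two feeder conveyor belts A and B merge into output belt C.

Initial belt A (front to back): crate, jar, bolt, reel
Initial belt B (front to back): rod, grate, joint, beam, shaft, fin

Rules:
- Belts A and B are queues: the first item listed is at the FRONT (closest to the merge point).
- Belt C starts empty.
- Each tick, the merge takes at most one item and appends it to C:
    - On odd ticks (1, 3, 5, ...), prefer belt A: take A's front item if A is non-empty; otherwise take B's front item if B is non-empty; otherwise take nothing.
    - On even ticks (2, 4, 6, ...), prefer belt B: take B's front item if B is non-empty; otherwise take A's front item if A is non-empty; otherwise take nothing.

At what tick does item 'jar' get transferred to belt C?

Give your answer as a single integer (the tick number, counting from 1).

Tick 1: prefer A, take crate from A; A=[jar,bolt,reel] B=[rod,grate,joint,beam,shaft,fin] C=[crate]
Tick 2: prefer B, take rod from B; A=[jar,bolt,reel] B=[grate,joint,beam,shaft,fin] C=[crate,rod]
Tick 3: prefer A, take jar from A; A=[bolt,reel] B=[grate,joint,beam,shaft,fin] C=[crate,rod,jar]

Answer: 3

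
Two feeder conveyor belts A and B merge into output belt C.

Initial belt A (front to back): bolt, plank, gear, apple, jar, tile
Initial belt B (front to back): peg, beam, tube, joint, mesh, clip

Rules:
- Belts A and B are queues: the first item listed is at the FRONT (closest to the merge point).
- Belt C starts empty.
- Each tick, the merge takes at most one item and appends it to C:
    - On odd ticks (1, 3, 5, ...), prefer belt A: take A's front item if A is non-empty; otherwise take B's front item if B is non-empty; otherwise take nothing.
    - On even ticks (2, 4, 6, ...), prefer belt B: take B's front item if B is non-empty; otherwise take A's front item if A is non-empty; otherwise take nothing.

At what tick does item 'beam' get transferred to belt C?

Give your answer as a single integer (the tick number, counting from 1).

Tick 1: prefer A, take bolt from A; A=[plank,gear,apple,jar,tile] B=[peg,beam,tube,joint,mesh,clip] C=[bolt]
Tick 2: prefer B, take peg from B; A=[plank,gear,apple,jar,tile] B=[beam,tube,joint,mesh,clip] C=[bolt,peg]
Tick 3: prefer A, take plank from A; A=[gear,apple,jar,tile] B=[beam,tube,joint,mesh,clip] C=[bolt,peg,plank]
Tick 4: prefer B, take beam from B; A=[gear,apple,jar,tile] B=[tube,joint,mesh,clip] C=[bolt,peg,plank,beam]

Answer: 4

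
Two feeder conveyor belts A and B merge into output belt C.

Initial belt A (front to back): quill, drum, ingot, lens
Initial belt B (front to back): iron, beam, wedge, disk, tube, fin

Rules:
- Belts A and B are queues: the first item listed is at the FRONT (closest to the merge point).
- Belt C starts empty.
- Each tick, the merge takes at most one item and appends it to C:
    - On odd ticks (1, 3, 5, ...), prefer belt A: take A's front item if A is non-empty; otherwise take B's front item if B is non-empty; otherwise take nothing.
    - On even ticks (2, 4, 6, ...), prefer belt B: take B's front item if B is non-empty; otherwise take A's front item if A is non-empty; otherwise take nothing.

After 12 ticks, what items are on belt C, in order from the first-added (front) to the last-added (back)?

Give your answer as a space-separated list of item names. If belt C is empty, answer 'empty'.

Tick 1: prefer A, take quill from A; A=[drum,ingot,lens] B=[iron,beam,wedge,disk,tube,fin] C=[quill]
Tick 2: prefer B, take iron from B; A=[drum,ingot,lens] B=[beam,wedge,disk,tube,fin] C=[quill,iron]
Tick 3: prefer A, take drum from A; A=[ingot,lens] B=[beam,wedge,disk,tube,fin] C=[quill,iron,drum]
Tick 4: prefer B, take beam from B; A=[ingot,lens] B=[wedge,disk,tube,fin] C=[quill,iron,drum,beam]
Tick 5: prefer A, take ingot from A; A=[lens] B=[wedge,disk,tube,fin] C=[quill,iron,drum,beam,ingot]
Tick 6: prefer B, take wedge from B; A=[lens] B=[disk,tube,fin] C=[quill,iron,drum,beam,ingot,wedge]
Tick 7: prefer A, take lens from A; A=[-] B=[disk,tube,fin] C=[quill,iron,drum,beam,ingot,wedge,lens]
Tick 8: prefer B, take disk from B; A=[-] B=[tube,fin] C=[quill,iron,drum,beam,ingot,wedge,lens,disk]
Tick 9: prefer A, take tube from B; A=[-] B=[fin] C=[quill,iron,drum,beam,ingot,wedge,lens,disk,tube]
Tick 10: prefer B, take fin from B; A=[-] B=[-] C=[quill,iron,drum,beam,ingot,wedge,lens,disk,tube,fin]
Tick 11: prefer A, both empty, nothing taken; A=[-] B=[-] C=[quill,iron,drum,beam,ingot,wedge,lens,disk,tube,fin]
Tick 12: prefer B, both empty, nothing taken; A=[-] B=[-] C=[quill,iron,drum,beam,ingot,wedge,lens,disk,tube,fin]

Answer: quill iron drum beam ingot wedge lens disk tube fin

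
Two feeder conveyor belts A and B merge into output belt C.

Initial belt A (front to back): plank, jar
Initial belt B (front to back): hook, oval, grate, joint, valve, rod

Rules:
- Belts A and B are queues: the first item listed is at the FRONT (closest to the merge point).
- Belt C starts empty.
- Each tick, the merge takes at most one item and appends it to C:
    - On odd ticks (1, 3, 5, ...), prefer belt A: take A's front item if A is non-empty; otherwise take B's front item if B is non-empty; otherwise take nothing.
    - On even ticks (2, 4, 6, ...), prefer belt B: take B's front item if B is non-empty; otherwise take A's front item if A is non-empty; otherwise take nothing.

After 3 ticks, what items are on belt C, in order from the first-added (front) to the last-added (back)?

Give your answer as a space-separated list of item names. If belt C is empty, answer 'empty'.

Answer: plank hook jar

Derivation:
Tick 1: prefer A, take plank from A; A=[jar] B=[hook,oval,grate,joint,valve,rod] C=[plank]
Tick 2: prefer B, take hook from B; A=[jar] B=[oval,grate,joint,valve,rod] C=[plank,hook]
Tick 3: prefer A, take jar from A; A=[-] B=[oval,grate,joint,valve,rod] C=[plank,hook,jar]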